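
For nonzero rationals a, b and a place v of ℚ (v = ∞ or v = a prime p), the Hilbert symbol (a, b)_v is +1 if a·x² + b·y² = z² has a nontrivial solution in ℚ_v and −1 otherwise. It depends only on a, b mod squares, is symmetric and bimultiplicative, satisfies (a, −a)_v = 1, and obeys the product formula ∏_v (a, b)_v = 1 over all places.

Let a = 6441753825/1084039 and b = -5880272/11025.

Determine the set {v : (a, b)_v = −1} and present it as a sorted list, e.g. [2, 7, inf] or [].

[2, 13]

Mod squares: a ≡ 1217463, b ≡ -437. Check v ∈ {∞, 2, 3, 5, 7, 11, 13, 17, 19, 23, 29, 31, 53}.
v=23: a=23^0·(≡2), b=23^1·(≡12) mod 23; (2|23)=+1, (12|23)=+1; (−1)^{0·1·11}·(+1)^1·(+1)^0 = +1.
v=19: a=19^1·(≡5), b=19^1·(≡12) mod 19; (5|19)=+1, (12|19)=-1; (−1)^{1·1·9}·(+1)^1·(-1)^1 = +1.
v=11: a=11^-2·(≡9), b=11^0·(≡3) mod 11; (9|11)=+1, (3|11)=+1; (−1)^{-2·0·5}·(+1)^0·(+1)^-2 = +1.
v=53: a=53^1·(≡18), b=53^0·(≡25) mod 53; (18|53)=-1, (25|53)=+1; (−1)^{1·0·26}·(-1)^0·(+1)^1 = +1.
v=13: a=13^1·(≡9), b=13^0·(≡5) mod 13; (9|13)=+1, (5|13)=-1; (−1)^{1·0·6}·(+1)^0·(-1)^1 = -1.
v=29: a=29^0·(≡8), b=29^2·(≡11) mod 29; (8|29)=-1, (11|29)=-1; (−1)^{0·2·14}·(-1)^2·(-1)^0 = +1.
v=3: a=3^9·(≡2), b=3^-2·(≡1) mod 3; (2|3)=-1, (1|3)=+1; (−1)^{9·-2·1}·(-1)^-2·(+1)^9 = +1.
v=5: a=5^2·(≡2), b=5^-2·(≡3) mod 5; (2|5)=-1, (3|5)=-1; (−1)^{2·-2·2}·(-1)^-2·(-1)^2 = +1.
v=2: v_2(a)=0, v_2(b)=4; units ≡ 7, 3 (mod 8); ε·ε+αω+βω = 1·1+0·1+4·0 ≡ 1  ⇒  (a,b)_2 = -1.
v=7: a=7^0·(≡2), b=7^-2·(≡1) mod 7; (2|7)=+1, (1|7)=+1; (−1)^{0·-2·3}·(+1)^-2·(+1)^0 = +1.
v=∞: 1217463 > 0 and -437 < 0  ⇒  (a,b)_∞ = +1.
v=17: a=17^-2·(≡4), b=17^0·(≡5) mod 17; (4|17)=+1, (5|17)=-1; (−1)^{-2·0·8}·(+1)^0·(-1)^-2 = +1.
v=31: a=31^-1·(≡15), b=31^0·(≡9) mod 31; (15|31)=-1, (9|31)=+1; (−1)^{-1·0·15}·(-1)^0·(+1)^-1 = +1.
|Ram(1217463, -437)| = 2, even; anisotropic at {2, 13}.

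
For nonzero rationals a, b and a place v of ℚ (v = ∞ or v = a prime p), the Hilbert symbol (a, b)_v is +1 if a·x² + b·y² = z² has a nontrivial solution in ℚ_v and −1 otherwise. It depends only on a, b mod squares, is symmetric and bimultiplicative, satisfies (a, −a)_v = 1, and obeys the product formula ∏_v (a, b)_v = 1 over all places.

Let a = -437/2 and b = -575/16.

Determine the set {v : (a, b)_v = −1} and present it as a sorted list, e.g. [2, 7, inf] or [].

(a, b) ≡ (-874, -23) mod (ℚ^×)²; places V = {2, 5, 19, 23, ∞}.
(a,b)_∞: sgn(-874)=−, sgn(-23)=−, so -1.
(a,b)_2: α=-1, β=-4; u≡3, v≡1 (mod 8); ε(u)ε(v)=1·0, αω(v)=-1·0, βω(u)=-4·1; sum ≡ 0  ⇒  +1.
(a,b)_19: α=1, u≡17; β=0, v≡8 (mod 19); (17|19)=+1, (8|19)=-1; sign (−1)^0·+1^0·-1^1 = -1.
(a,b)_23: α=1, u≡2; β=1, v≡20 (mod 23); (2|23)=+1, (20|23)=-1; sign (−1)^1·+1^1·-1^1 = +1.
(a,b)_5: α=0, u≡4; β=2, v≡2 (mod 5); (4|5)=+1, (2|5)=-1; sign (−1)^0·+1^2·-1^0 = +1.
(-874, -23 / ℚ) ramifies at {19, ∞}: a division algebra.

[19, inf]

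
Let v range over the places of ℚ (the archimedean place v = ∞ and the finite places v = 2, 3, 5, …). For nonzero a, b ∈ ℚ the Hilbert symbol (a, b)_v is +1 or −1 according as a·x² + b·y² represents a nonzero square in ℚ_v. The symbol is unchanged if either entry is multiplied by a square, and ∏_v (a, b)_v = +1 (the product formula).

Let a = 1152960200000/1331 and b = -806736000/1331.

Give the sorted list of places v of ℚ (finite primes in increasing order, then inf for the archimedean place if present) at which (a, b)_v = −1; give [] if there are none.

[5, 7]

(a, b) ≡ (55, -2310) mod (ℚ^×)²; places V = {2, 3, 5, 7, 11, ∞}.
(a,b)_11: α=-3, u≡4; β=-3, v≡7 (mod 11); (4|11)=+1, (7|11)=-1; sign (−1)^1·+1^-3·-1^-3 = +1.
(a,b)_2: α=6, β=7; u≡7, v≡5 (mod 8); ε(u)ε(v)=1·0, αω(v)=6·1, βω(u)=7·0; sum ≡ 0  ⇒  +1.
(a,b)_5: α=5, u≡4; β=3, v≡2 (mod 5); (4|5)=+1, (2|5)=-1; sign (−1)^0·+1^3·-1^5 = -1.
(a,b)_∞: sgn(55)=+, sgn(-2310)=−, so +1.
(a,b)_3: α=0, u≡1; β=1, v≡1 (mod 3); (1|3)=+1, (1|3)=+1; sign (−1)^0·+1^1·+1^0 = +1.
(a,b)_7: α=8, u≡3; β=5, v≡6 (mod 7); (3|7)=-1, (6|7)=-1; sign (−1)^0·-1^5·-1^8 = -1.
|Ram(55, -2310)| = 2, even; anisotropic at {5, 7}.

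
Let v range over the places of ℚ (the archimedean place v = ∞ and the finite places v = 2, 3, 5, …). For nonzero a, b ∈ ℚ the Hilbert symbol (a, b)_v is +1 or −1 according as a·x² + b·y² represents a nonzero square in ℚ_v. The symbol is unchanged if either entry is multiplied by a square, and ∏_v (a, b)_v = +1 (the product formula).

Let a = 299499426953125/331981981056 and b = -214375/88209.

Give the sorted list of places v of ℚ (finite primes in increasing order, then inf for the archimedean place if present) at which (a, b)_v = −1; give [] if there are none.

Mod squares: a ≡ 798, b ≡ -7. Check v ∈ {∞, 2, 3, 5, 7, 11, 19}.
v=5: a=5^8·(≡3), b=5^4·(≡3) mod 5; (3|5)=-1, (3|5)=-1; (−1)^{8·4·2}·(-1)^4·(-1)^8 = +1.
v=7: a=7^9·(≡4), b=7^3·(≡6) mod 7; (4|7)=+1, (6|7)=-1; (−1)^{9·3·3}·(+1)^3·(-1)^9 = +1.
v=∞: 798 > 0 and -7 < 0  ⇒  (a,b)_∞ = +1.
v=3: a=3^-11·(≡2), b=3^-6·(≡2) mod 3; (2|3)=-1, (2|3)=-1; (−1)^{-11·-6·1}·(-1)^-6·(-1)^-11 = -1.
v=11: a=11^-4·(≡8), b=11^-2·(≡5) mod 11; (8|11)=-1, (5|11)=+1; (−1)^{-4·-2·5}·(-1)^-2·(+1)^-4 = +1.
v=19: a=19^1·(≡4), b=19^0·(≡14) mod 19; (4|19)=+1, (14|19)=-1; (−1)^{1·0·9}·(+1)^0·(-1)^1 = -1.
v=2: v_2(a)=-7, v_2(b)=0; units ≡ 7, 1 (mod 8); ε·ε+αω+βω = 1·0+-7·0+0·0 ≡ 0  ⇒  (a,b)_2 = +1.
|Ram(798, -7)| = 2, even; anisotropic at {3, 19}.

[3, 19]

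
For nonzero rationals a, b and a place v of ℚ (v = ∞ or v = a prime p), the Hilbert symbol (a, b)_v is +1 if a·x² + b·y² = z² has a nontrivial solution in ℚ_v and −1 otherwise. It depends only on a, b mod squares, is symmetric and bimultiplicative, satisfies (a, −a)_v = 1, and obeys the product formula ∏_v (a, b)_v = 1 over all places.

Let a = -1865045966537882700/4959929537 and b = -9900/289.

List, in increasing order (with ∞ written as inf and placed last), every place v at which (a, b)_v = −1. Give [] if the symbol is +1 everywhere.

(a, b) ≡ (-13983299, -11) mod (ℚ^×)²; places V = {2, 3, 5, 11, 13, 17, 19, 29, 31, 37, 43, 47, ∞}.
(a,b)_11: α=3, u≡7; β=1, v≡8 (mod 11); (7|11)=-1, (8|11)=-1; sign (−1)^1·-1^1·-1^3 = -1.
(a,b)_∞: sgn(-13983299)=−, sgn(-11)=−, so -1.
(a,b)_3: α=8, u≡1; β=2, v≡1 (mod 3); (1|3)=+1, (1|3)=+1; sign (−1)^0·+1^2·+1^8 = +1.
(a,b)_43: α=1, u≡35; β=0, v≡8 (mod 43); (35|43)=+1, (8|43)=-1; sign (−1)^0·+1^0·-1^1 = -1.
(a,b)_5: α=2, u≡1; β=2, v≡1 (mod 5); (1|5)=+1, (1|5)=+1; sign (−1)^0·+1^2·+1^2 = +1.
(a,b)_29: α=-2, u≡19; β=0, v≡11 (mod 29); (19|29)=-1, (11|29)=-1; sign (−1)^0·-1^0·-1^-2 = +1.
(a,b)_2: α=2, β=2; u≡5, v≡5 (mod 8); ε(u)ε(v)=0·0, αω(v)=2·1, βω(u)=2·1; sum ≡ 0  ⇒  +1.
(a,b)_17: α=-1, u≡8; β=-2, v≡11 (mod 17); (8|17)=+1, (11|17)=-1; sign (−1)^0·+1^-2·-1^-1 = -1.
(a,b)_47: α=1, u≡15; β=0, v≡36 (mod 47); (15|47)=-1, (36|47)=+1; sign (−1)^0·-1^0·+1^1 = +1.
(a,b)_13: α=4, u≡6; β=0, v≡2 (mod 13); (6|13)=-1, (2|13)=-1; sign (−1)^0·-1^0·-1^4 = +1.
(a,b)_31: α=-2, u≡3; β=0, v≡2 (mod 31); (3|31)=-1, (2|31)=+1; sign (−1)^0·-1^0·+1^-2 = +1.
(a,b)_19: α=-2, u≡1; β=0, v≡14 (mod 19); (1|19)=+1, (14|19)=-1; sign (−1)^0·+1^0·-1^-2 = +1.
(a,b)_37: α=1, u≡28; β=0, v≡3 (mod 37); (28|37)=+1, (3|37)=+1; sign (−1)^0·+1^0·+1^1 = +1.
Ram(-13983299, -11) = {11, 17, 43, ∞}; no ℚ_11-point on the conic.

[11, 17, 43, inf]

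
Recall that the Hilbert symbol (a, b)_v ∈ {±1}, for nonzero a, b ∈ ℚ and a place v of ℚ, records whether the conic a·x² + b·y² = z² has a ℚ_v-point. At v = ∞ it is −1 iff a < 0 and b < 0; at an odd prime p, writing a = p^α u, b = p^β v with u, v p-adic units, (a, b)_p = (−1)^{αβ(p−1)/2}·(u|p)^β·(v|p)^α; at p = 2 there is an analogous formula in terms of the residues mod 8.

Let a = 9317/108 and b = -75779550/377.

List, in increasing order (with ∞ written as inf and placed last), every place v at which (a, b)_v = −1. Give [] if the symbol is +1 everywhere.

[7, 11]

Mod squares: a ≡ 231, b ≡ -174174. Check v ∈ {∞, 2, 3, 5, 7, 11, 13, 29}.
v=∞: 231 > 0 and -174174 < 0  ⇒  (a,b)_∞ = +1.
v=13: a=13^0·(≡12), b=13^-1·(≡8) mod 13; (12|13)=+1, (8|13)=-1; (−1)^{0·-1·6}·(+1)^-1·(-1)^0 = +1.
v=29: a=29^0·(≡28), b=29^-1·(≡18) mod 29; (28|29)=+1, (18|29)=-1; (−1)^{0·-1·14}·(+1)^-1·(-1)^0 = +1.
v=11: a=11^3·(≡2), b=11^1·(≡10) mod 11; (2|11)=-1, (10|11)=-1; (−1)^{3·1·5}·(-1)^1·(-1)^3 = -1.
v=5: a=5^0·(≡4), b=5^2·(≡4) mod 5; (4|5)=+1, (4|5)=+1; (−1)^{0·2·2}·(+1)^2·(+1)^0 = +1.
v=2: v_2(a)=-2, v_2(b)=1; units ≡ 7, 1 (mod 8); ε·ε+αω+βω = 1·0+-2·0+1·0 ≡ 0  ⇒  (a,b)_2 = +1.
v=7: a=7^1·(≡5), b=7^1·(≡3) mod 7; (5|7)=-1, (3|7)=-1; (−1)^{1·1·3}·(-1)^1·(-1)^1 = -1.
v=3: a=3^-3·(≡2), b=3^9·(≡1) mod 3; (2|3)=-1, (1|3)=+1; (−1)^{-3·9·1}·(-1)^9·(+1)^-3 = +1.
Ram(231, -174174) = {7, 11}; no ℚ_7-point on the conic.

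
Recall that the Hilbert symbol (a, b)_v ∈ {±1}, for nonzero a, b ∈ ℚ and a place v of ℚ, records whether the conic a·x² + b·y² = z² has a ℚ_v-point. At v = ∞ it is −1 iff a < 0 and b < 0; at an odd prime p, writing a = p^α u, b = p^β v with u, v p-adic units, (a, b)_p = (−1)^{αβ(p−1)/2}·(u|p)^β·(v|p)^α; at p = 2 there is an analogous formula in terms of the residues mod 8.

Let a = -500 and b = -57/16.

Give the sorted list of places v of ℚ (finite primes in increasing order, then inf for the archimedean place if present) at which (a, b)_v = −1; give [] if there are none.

[2, 5, 19, inf]

(a, b) ≡ (-5, -57) mod (ℚ^×)²; places V = {2, 3, 5, 19, ∞}.
(a,b)_19: α=0, u≡13; β=1, v≡1 (mod 19); (13|19)=-1, (1|19)=+1; sign (−1)^0·-1^1·+1^0 = -1.
(a,b)_2: α=2, β=-4; u≡3, v≡7 (mod 8); ε(u)ε(v)=1·1, αω(v)=2·0, βω(u)=-4·1; sum ≡ 1  ⇒  -1.
(a,b)_5: α=3, u≡1; β=0, v≡3 (mod 5); (1|5)=+1, (3|5)=-1; sign (−1)^0·+1^0·-1^3 = -1.
(a,b)_∞: sgn(-5)=−, sgn(-57)=−, so -1.
(a,b)_3: α=0, u≡1; β=1, v≡2 (mod 3); (1|3)=+1, (2|3)=-1; sign (−1)^0·+1^1·-1^0 = +1.
Ram(-5, -57) = {2, 5, 19, ∞}; no ℚ_2-point on the conic.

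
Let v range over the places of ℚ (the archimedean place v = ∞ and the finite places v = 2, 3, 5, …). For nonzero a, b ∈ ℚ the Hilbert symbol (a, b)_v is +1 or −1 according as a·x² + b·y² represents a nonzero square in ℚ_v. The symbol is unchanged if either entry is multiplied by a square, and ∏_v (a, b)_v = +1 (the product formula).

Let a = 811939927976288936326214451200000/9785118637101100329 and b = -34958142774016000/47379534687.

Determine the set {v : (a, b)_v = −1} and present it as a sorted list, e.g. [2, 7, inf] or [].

(a, b) ≡ (1732895, -2217901730) mod (ℚ^×)²; places V = {2, 3, 5, 7, 11, 17, 19, 23, 29, 37, 41, 43, ∞}.
(a,b)_2: α=22, β=11; u≡7, v≡7 (mod 8); ε(u)ε(v)=1·1, αω(v)=22·0, βω(u)=11·0; sum ≡ 1  ⇒  -1.
(a,b)_43: α=2, u≡17; β=1, v≡9 (mod 43); (17|43)=+1, (9|43)=+1; sign (−1)^0·+1^1·+1^2 = +1.
(a,b)_23: α=0, u≡2; β=-1, v≡18 (mod 23); (2|23)=+1, (18|23)=+1; sign (−1)^0·+1^-1·+1^0 = +1.
(a,b)_41: α=-10, u≡13; β=-4, v≡12 (mod 41); (13|41)=-1, (12|41)=-1; sign (−1)^0·-1^-4·-1^-10 = +1.
(a,b)_3: α=-6, u≡2; β=-6, v≡1 (mod 3); (2|3)=-1, (1|3)=+1; sign (−1)^0·-1^-6·+1^-6 = +1.
(a,b)_19: α=1, u≡17; β=1, v≡16 (mod 19); (17|19)=+1, (16|19)=+1; sign (−1)^1·+1^1·+1^1 = -1.
(a,b)_7: α=4, u≡3; β=2, v≡6 (mod 7); (3|7)=-1, (6|7)=-1; sign (−1)^0·-1^2·-1^4 = +1.
(a,b)_5: α=5, u≡1; β=3, v≡1 (mod 5); (1|5)=+1, (1|5)=+1; sign (−1)^0·+1^3·+1^5 = +1.
(a,b)_17: α=3, u≡6; β=2, v≡7 (mod 17); (6|17)=-1, (7|17)=-1; sign (−1)^0·-1^2·-1^3 = -1.
(a,b)_∞: sgn(1732895)=+, sgn(-2217901730)=−, so +1.
(a,b)_37: α=3, u≡28; β=1, v≡4 (mod 37); (28|37)=+1, (4|37)=+1; sign (−1)^0·+1^1·+1^3 = +1.
(a,b)_29: α=3, u≡14; β=1, v≡21 (mod 29); (14|29)=-1, (21|29)=-1; sign (−1)^0·-1^1·-1^3 = +1.
(a,b)_11: α=2, u≡6; β=1, v≡7 (mod 11); (6|11)=-1, (7|11)=-1; sign (−1)^0·-1^1·-1^2 = -1.
(1732895, -2217901730 / ℚ) ramifies at {2, 11, 17, 19}: a division algebra.

[2, 11, 17, 19]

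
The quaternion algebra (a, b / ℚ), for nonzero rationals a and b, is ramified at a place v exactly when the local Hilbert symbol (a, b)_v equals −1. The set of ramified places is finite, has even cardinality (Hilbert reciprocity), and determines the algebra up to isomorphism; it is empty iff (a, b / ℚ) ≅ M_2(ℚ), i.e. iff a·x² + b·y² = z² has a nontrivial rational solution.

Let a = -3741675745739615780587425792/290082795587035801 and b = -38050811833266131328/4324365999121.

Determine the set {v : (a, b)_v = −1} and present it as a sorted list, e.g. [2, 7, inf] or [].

Mod squares: a ≡ -2717, b ≡ -2262. Check v ∈ {∞, 2, 3, 7, 11, 13, 17, 19, 29, 31, 37}.
v=19: a=19^3·(≡16), b=19^2·(≡3) mod 19; (16|19)=+1, (3|19)=-1; (−1)^{3·2·9}·(+1)^2·(-1)^3 = -1.
v=3: a=3^8·(≡1), b=3^7·(≡2) mod 3; (1|3)=+1, (2|3)=-1; (−1)^{8·7·1}·(+1)^7·(-1)^8 = +1.
v=7: a=7^-6·(≡5), b=7^-4·(≡3) mod 7; (5|7)=-1, (3|7)=-1; (−1)^{-6·-4·3}·(-1)^-4·(-1)^-6 = +1.
v=31: a=31^-2·(≡27), b=31^-2·(≡5) mod 31; (27|31)=-1, (5|31)=+1; (−1)^{-2·-2·15}·(-1)^-2·(+1)^-2 = +1.
v=11: a=11^3·(≡8), b=11^2·(≡9) mod 11; (8|11)=-1, (9|11)=+1; (−1)^{3·2·5}·(-1)^2·(+1)^3 = +1.
v=∞: -2717 < 0 and -2262 < 0  ⇒  (a,b)_∞ = -1.
v=13: a=13^7·(≡9), b=13^5·(≡11) mod 13; (9|13)=+1, (11|13)=-1; (−1)^{7·5·6}·(+1)^5·(-1)^7 = -1.
v=29: a=29^2·(≡23), b=29^1·(≡22) mod 29; (23|29)=+1, (22|29)=+1; (−1)^{2·1·14}·(+1)^1·(+1)^2 = +1.
v=17: a=17^2·(≡10), b=17^2·(≡8) mod 17; (10|17)=-1, (8|17)=+1; (−1)^{2·2·8}·(-1)^2·(+1)^2 = +1.
v=2: v_2(a)=12, v_2(b)=7; units ≡ 3, 5 (mod 8); ε·ε+αω+βω = 1·0+12·1+7·1 ≡ 1  ⇒  (a,b)_2 = -1.
v=37: a=37^-6·(≡7), b=37^-4·(≡24) mod 37; (7|37)=+1, (24|37)=-1; (−1)^{-6·-4·18}·(+1)^-4·(-1)^-6 = +1.
(-2717, -2262 / ℚ) ramifies at {2, 13, 19, ∞}: a division algebra.

[2, 13, 19, inf]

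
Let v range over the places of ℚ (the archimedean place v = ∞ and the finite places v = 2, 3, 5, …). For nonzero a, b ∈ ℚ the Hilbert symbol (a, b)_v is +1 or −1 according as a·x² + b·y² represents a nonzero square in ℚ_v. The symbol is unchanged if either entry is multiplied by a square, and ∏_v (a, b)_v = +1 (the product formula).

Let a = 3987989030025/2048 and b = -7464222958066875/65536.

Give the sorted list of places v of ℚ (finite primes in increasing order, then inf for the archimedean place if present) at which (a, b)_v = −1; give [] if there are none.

(a, b) ≡ (2, -3003) mod (ℚ^×)²; places V = {2, 3, 5, 7, 11, 13, 19, ∞}.
(a,b)_3: α=2, u≡2; β=5, v≡1 (mod 3); (2|3)=-1, (1|3)=+1; sign (−1)^0·-1^5·+1^2 = -1.
(a,b)_13: α=2, u≡7; β=3, v≡4 (mod 13); (7|13)=-1, (4|13)=+1; sign (−1)^0·-1^3·+1^2 = -1.
(a,b)_19: α=2, u≡12; β=0, v≡13 (mod 19); (12|19)=-1, (13|19)=-1; sign (−1)^0·-1^0·-1^2 = +1.
(a,b)_7: α=4, u≡2; β=5, v≡5 (mod 7); (2|7)=+1, (5|7)=-1; sign (−1)^0·+1^5·-1^4 = +1.
(a,b)_5: α=2, u≡2; β=4, v≡3 (mod 5); (2|5)=-1, (3|5)=-1; sign (−1)^0·-1^4·-1^2 = +1.
(a,b)_2: α=-11, β=-16; u≡1, v≡5 (mod 8); ε(u)ε(v)=0·0, αω(v)=-11·1, βω(u)=-16·0; sum ≡ 1  ⇒  -1.
(a,b)_∞: sgn(2)=+, sgn(-3003)=−, so +1.
(a,b)_11: α=2, u≡6; β=3, v≡8 (mod 11); (6|11)=-1, (8|11)=-1; sign (−1)^0·-1^3·-1^2 = -1.
|Ram(2, -3003)| = 4, even; anisotropic at {2, 3, 11, 13}.

[2, 3, 11, 13]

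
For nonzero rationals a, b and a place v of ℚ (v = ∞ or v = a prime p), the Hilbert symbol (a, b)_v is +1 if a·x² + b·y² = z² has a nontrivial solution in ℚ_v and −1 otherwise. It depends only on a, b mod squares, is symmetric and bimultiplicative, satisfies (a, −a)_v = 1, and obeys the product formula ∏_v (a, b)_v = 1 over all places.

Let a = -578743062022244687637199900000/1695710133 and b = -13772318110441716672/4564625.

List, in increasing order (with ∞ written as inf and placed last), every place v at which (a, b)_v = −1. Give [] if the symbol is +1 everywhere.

Mod squares: a ≡ -11532430, b ≡ -95095. Check v ∈ {∞, 2, 3, 5, 7, 11, 13, 17, 19, 23, 29, 47, 53}.
v=19: a=19^1·(≡17), b=19^3·(≡9) mod 19; (17|19)=+1, (9|19)=+1; (−1)^{1·3·9}·(+1)^3·(+1)^1 = -1.
v=13: a=13^-1·(≡12), b=13^-1·(≡3) mod 13; (12|13)=+1, (3|13)=+1; (−1)^{-1·-1·6}·(+1)^-1·(+1)^-1 = +1.
v=2: v_2(a)=5, v_2(b)=6; units ≡ 1, 1 (mod 8); ε·ε+αω+βω = 0·0+5·0+6·0 ≡ 0  ⇒  (a,b)_2 = +1.
v=5: a=5^5·(≡4), b=5^-3·(≡4) mod 5; (4|5)=+1, (4|5)=+1; (−1)^{5·-3·2}·(+1)^-3·(+1)^5 = +1.
v=29: a=29^7·(≡6), b=29^4·(≡1) mod 29; (6|29)=+1, (1|29)=+1; (−1)^{7·4·14}·(+1)^4·(+1)^7 = +1.
v=∞: -11532430 < 0 and -95095 < 0  ⇒  (a,b)_∞ = -1.
v=3: a=3^-10·(≡2), b=3^2·(≡2) mod 3; (2|3)=-1, (2|3)=-1; (−1)^{-10·2·1}·(-1)^2·(-1)^-10 = +1.
v=7: a=7^3·(≡2), b=7^1·(≡4) mod 7; (2|7)=+1, (4|7)=+1; (−1)^{3·1·3}·(+1)^1·(+1)^3 = -1.
v=11: a=11^4·(≡5), b=11^3·(≡9) mod 11; (5|11)=+1, (9|11)=+1; (−1)^{4·3·5}·(+1)^3·(+1)^4 = +1.
v=17: a=17^2·(≡13), b=17^0·(≡7) mod 17; (13|17)=+1, (7|17)=-1; (−1)^{2·0·8}·(+1)^0·(-1)^2 = +1.
v=23: a=23^3·(≡18), b=23^2·(≡11) mod 23; (18|23)=+1, (11|23)=-1; (−1)^{3·2·11}·(+1)^2·(-1)^3 = -1.
v=53: a=53^0·(≡52), b=53^-2·(≡29) mod 53; (52|53)=+1, (29|53)=+1; (−1)^{0·-2·26}·(+1)^-2·(+1)^0 = +1.
v=47: a=47^-2·(≡1), b=47^0·(≡23) mod 47; (1|47)=+1, (23|47)=-1; (−1)^{-2·0·23}·(+1)^0·(-1)^-2 = +1.
Ram(-11532430, -95095) = {7, 19, 23, ∞}; no ℚ_7-point on the conic.

[7, 19, 23, inf]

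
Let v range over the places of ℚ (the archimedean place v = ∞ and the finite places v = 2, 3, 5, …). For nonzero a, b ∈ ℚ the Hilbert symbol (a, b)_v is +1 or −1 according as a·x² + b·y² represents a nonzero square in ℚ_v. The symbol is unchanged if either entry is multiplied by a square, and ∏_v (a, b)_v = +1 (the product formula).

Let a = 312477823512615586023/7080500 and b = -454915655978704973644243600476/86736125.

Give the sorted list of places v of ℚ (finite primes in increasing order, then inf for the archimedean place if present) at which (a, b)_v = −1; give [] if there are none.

(a, b) ≡ (5115, -155) mod (ℚ^×)²; places V = {2, 3, 5, 7, 11, 17, 31, 41, ∞}.
(a,b)_17: α=-2, u≡4; β=-2, v≡4 (mod 17); (4|17)=+1, (4|17)=+1; sign (−1)^0·+1^-2·+1^-2 = +1.
(a,b)_5: α=-3, u≡2; β=-3, v≡1 (mod 5); (2|5)=-1, (1|5)=+1; sign (−1)^0·-1^-3·+1^-3 = -1.
(a,b)_7: α=-2, u≡5; β=-4, v≡5 (mod 7); (5|7)=-1, (5|7)=-1; sign (−1)^0·-1^-4·-1^-2 = +1.
(a,b)_3: α=13, u≡1; β=22, v≡1 (mod 3); (1|3)=+1, (1|3)=+1; sign (−1)^0·+1^22·+1^13 = +1.
(a,b)_41: α=6, u≡32; β=8, v≡20 (mod 41); (32|41)=+1, (20|41)=+1; sign (−1)^0·+1^8·+1^6 = +1.
(a,b)_11: α=3, u≡4; β=4, v≡10 (mod 11); (4|11)=+1, (10|11)=-1; sign (−1)^0·+1^4·-1^3 = -1.
(a,b)_∞: sgn(5115)=+, sgn(-155)=−, so +1.
(a,b)_2: α=-2, β=2; u≡3, v≡5 (mod 8); ε(u)ε(v)=1·0, αω(v)=-2·1, βω(u)=2·1; sum ≡ 0  ⇒  +1.
(a,b)_31: α=1, u≡4; β=1, v≡24 (mod 31); (4|31)=+1, (24|31)=-1; sign (−1)^1·+1^1·-1^1 = +1.
Ram(5115, -155) = {5, 11}; no ℚ_5-point on the conic.

[5, 11]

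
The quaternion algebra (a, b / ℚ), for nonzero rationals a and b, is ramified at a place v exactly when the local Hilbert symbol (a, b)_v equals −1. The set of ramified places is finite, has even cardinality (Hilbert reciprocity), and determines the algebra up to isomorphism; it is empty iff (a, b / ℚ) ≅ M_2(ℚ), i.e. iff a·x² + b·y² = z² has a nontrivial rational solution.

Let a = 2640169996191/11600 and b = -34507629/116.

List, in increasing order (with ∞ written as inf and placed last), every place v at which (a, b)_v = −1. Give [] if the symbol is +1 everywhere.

[2, 7, 13, 41]

(a, b) ≡ (3270747571, -308009) mod (ℚ^×)²; places V = {2, 3, 5, 7, 13, 17, 19, 29, 37, 41, 43, ∞}.
(a,b)_29: α=-1, u≡23; β=-1, v≡20 (mod 29); (23|29)=+1, (20|29)=+1; sign (−1)^0·+1^-1·+1^-1 = +1.
(a,b)_41: α=1, u≡31; β=0, v≡38 (mod 41); (31|41)=+1, (38|41)=-1; sign (−1)^0·+1^0·-1^1 = -1.
(a,b)_7: α=1, u≡3; β=0, v≡3 (mod 7); (3|7)=-1, (3|7)=-1; sign (−1)^0·-1^0·-1^1 = -1.
(a,b)_13: α=1, u≡9; β=1, v≡2 (mod 13); (9|13)=+1, (2|13)=-1; sign (−1)^0·+1^1·-1^1 = -1.
(a,b)_∞: sgn(3270747571)=+, sgn(-308009)=−, so +1.
(a,b)_43: α=1, u≡40; β=1, v≡26 (mod 43); (40|43)=+1, (26|43)=-1; sign (−1)^1·+1^1·-1^1 = +1.
(a,b)_3: α=4, u≡1; β=2, v≡1 (mod 3); (1|3)=+1, (1|3)=+1; sign (−1)^0·+1^2·+1^4 = +1.
(a,b)_5: α=-2, u≡4; β=0, v≡1 (mod 5); (4|5)=+1, (1|5)=+1; sign (−1)^0·+1^0·+1^-2 = +1.
(a,b)_37: α=1, u≡25; β=0, v≡25 (mod 37); (25|37)=+1, (25|37)=+1; sign (−1)^0·+1^0·+1^1 = +1.
(a,b)_17: α=2, u≡1; β=0, v≡3 (mod 17); (1|17)=+1, (3|17)=-1; sign (−1)^0·+1^0·-1^2 = +1.
(a,b)_19: α=1, u≡6; β=3, v≡2 (mod 19); (6|19)=+1, (2|19)=-1; sign (−1)^1·+1^3·-1^1 = +1.
(a,b)_2: α=-4, β=-2; u≡3, v≡7 (mod 8); ε(u)ε(v)=1·1, αω(v)=-4·0, βω(u)=-2·1; sum ≡ 1  ⇒  -1.
|Ram(3270747571, -308009)| = 4, even; anisotropic at {2, 7, 13, 41}.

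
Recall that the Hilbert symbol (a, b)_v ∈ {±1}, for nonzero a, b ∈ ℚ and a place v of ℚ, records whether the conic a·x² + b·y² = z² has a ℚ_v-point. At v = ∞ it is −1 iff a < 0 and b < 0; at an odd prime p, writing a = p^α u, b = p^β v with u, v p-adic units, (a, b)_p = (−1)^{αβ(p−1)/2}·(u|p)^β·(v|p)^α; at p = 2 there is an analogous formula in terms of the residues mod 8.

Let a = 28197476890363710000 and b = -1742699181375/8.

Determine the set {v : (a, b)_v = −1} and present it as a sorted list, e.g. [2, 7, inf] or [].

Mod squares: a ≡ 851, b ≡ -21390. Check v ∈ {∞, 2, 3, 5, 23, 31, 37}.
v=37: a=37^3·(≡20), b=37^2·(≡1) mod 37; (20|37)=-1, (1|37)=+1; (−1)^{3·2·18}·(-1)^2·(+1)^3 = +1.
v=3: a=3^2·(≡2), b=3^3·(≡1) mod 3; (2|3)=-1, (1|3)=+1; (−1)^{2·3·1}·(-1)^3·(+1)^2 = -1.
v=∞: 851 > 0 and -21390 < 0  ⇒  (a,b)_∞ = +1.
v=2: v_2(a)=4, v_2(b)=-3; units ≡ 3, 1 (mod 8); ε·ε+αω+βω = 1·0+4·0+-3·1 ≡ 1  ⇒  (a,b)_2 = -1.
v=23: a=23^5·(≡11), b=23^3·(≡3) mod 23; (11|23)=-1, (3|23)=+1; (−1)^{5·3·11}·(-1)^3·(+1)^5 = +1.
v=5: a=5^4·(≡1), b=5^3·(≡3) mod 5; (1|5)=+1, (3|5)=-1; (−1)^{4·3·2}·(+1)^3·(-1)^4 = +1.
v=31: a=31^2·(≡7), b=31^1·(≡22) mod 31; (7|31)=+1, (22|31)=-1; (−1)^{2·1·15}·(+1)^1·(-1)^2 = +1.
Ram(851, -21390) = {2, 3}; no ℚ_2-point on the conic.

[2, 3]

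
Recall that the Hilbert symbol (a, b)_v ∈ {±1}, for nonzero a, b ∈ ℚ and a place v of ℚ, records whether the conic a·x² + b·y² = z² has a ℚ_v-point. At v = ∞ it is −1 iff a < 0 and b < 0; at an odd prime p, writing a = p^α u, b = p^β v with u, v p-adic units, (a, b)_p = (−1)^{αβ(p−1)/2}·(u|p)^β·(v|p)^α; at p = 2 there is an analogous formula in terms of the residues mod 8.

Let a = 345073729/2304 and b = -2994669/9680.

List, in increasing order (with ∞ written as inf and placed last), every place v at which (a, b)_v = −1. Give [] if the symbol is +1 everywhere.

(a, b) ≡ (481, -3145) mod (ℚ^×)²; places V = {2, 3, 5, 7, 11, 13, 17, 23, 37, ∞}.
(a,b)_17: α=0, u≡5; β=1, v≡2 (mod 17); (5|17)=-1, (2|17)=+1; sign (−1)^0·-1^1·+1^0 = -1.
(a,b)_5: α=0, u≡1; β=-1, v≡1 (mod 5); (1|5)=+1, (1|5)=+1; sign (−1)^0·+1^-1·+1^0 = +1.
(a,b)_37: α=1, u≡6; β=1, v≡33 (mod 37); (6|37)=-1, (33|37)=+1; sign (−1)^0·-1^1·+1^1 = -1.
(a,b)_2: α=-8, β=-4; u≡1, v≡7 (mod 8); ε(u)ε(v)=0·1, αω(v)=-8·0, βω(u)=-4·0; sum ≡ 0  ⇒  +1.
(a,b)_23: α=0, u≡15; β=2, v≡1 (mod 23); (15|23)=-1, (1|23)=+1; sign (−1)^0·-1^2·+1^0 = +1.
(a,b)_7: α=2, u≡6; β=0, v≡6 (mod 7); (6|7)=-1, (6|7)=-1; sign (−1)^0·-1^0·-1^2 = +1.
(a,b)_3: α=-2, u≡1; β=2, v≡2 (mod 3); (1|3)=+1, (2|3)=-1; sign (−1)^0·+1^2·-1^-2 = +1.
(a,b)_13: α=1, u≡6; β=0, v≡3 (mod 13); (6|13)=-1, (3|13)=+1; sign (−1)^0·-1^0·+1^1 = +1.
(a,b)_∞: sgn(481)=+, sgn(-3145)=−, so +1.
(a,b)_11: α=4, u≡8; β=-2, v≡5 (mod 11); (8|11)=-1, (5|11)=+1; sign (−1)^0·-1^-2·+1^4 = +1.
(481, -3145 / ℚ) ramifies at {17, 37}: a division algebra.

[17, 37]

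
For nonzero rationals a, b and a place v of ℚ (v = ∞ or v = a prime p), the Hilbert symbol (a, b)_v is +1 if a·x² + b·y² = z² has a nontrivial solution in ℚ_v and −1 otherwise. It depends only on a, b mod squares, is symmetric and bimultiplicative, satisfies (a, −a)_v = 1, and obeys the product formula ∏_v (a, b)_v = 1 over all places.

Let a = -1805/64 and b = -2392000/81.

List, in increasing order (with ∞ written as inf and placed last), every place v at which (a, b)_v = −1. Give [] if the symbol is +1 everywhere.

[13, inf]

(a, b) ≡ (-5, -1495) mod (ℚ^×)²; places V = {2, 3, 5, 13, 19, 23, ∞}.
(a,b)_19: α=2, u≡2; β=0, v≡1 (mod 19); (2|19)=-1, (1|19)=+1; sign (−1)^0·-1^0·+1^2 = +1.
(a,b)_3: α=0, u≡1; β=-4, v≡2 (mod 3); (1|3)=+1, (2|3)=-1; sign (−1)^0·+1^-4·-1^0 = +1.
(a,b)_23: α=0, u≡16; β=1, v≡12 (mod 23); (16|23)=+1, (12|23)=+1; sign (−1)^0·+1^1·+1^0 = +1.
(a,b)_5: α=1, u≡1; β=3, v≡4 (mod 5); (1|5)=+1, (4|5)=+1; sign (−1)^0·+1^3·+1^1 = +1.
(a,b)_13: α=0, u≡11; β=1, v≡5 (mod 13); (11|13)=-1, (5|13)=-1; sign (−1)^0·-1^1·-1^0 = -1.
(a,b)_∞: sgn(-5)=−, sgn(-1495)=−, so -1.
(a,b)_2: α=-6, β=6; u≡3, v≡1 (mod 8); ε(u)ε(v)=1·0, αω(v)=-6·0, βω(u)=6·1; sum ≡ 0  ⇒  +1.
Ram(-5, -1495) = {13, ∞}; no ℚ_13-point on the conic.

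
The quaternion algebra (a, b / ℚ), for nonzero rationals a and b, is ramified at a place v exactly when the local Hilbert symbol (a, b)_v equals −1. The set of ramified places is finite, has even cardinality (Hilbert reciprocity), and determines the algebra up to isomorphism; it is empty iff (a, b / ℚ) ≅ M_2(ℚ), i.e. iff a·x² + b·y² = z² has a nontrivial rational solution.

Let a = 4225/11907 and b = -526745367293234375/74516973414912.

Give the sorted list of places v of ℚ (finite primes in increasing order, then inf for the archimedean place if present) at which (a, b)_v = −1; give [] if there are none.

Mod squares: a ≡ 3, b ≡ -19734. Check v ∈ {∞, 2, 3, 5, 7, 11, 13, 17, 23}.
v=∞: 3 > 0 and -19734 < 0  ⇒  (a,b)_∞ = +1.
v=23: a=23^0·(≡1), b=23^-1·(≡13) mod 23; (1|23)=+1, (13|23)=+1; (−1)^{0·-1·11}·(+1)^-1·(+1)^0 = +1.
v=7: a=7^-2·(≡5), b=7^-2·(≡5) mod 7; (5|7)=-1, (5|7)=-1; (−1)^{-2·-2·3}·(-1)^-2·(-1)^-2 = +1.
v=3: a=3^-5·(≡1), b=3^-17·(≡1) mod 3; (1|3)=+1, (1|3)=+1; (−1)^{-5·-17·1}·(+1)^-17·(+1)^-5 = -1.
v=17: a=17^0·(≡11), b=17^2·(≡12) mod 17; (11|17)=-1, (12|17)=-1; (−1)^{0·2·8}·(-1)^2·(-1)^0 = +1.
v=13: a=13^2·(≡1), b=13^9·(≡10) mod 13; (1|13)=+1, (10|13)=+1; (−1)^{2·9·6}·(+1)^9·(+1)^2 = +1.
v=2: v_2(a)=0, v_2(b)=-9; units ≡ 3, 5 (mod 8); ε·ε+αω+βω = 1·0+0·1+-9·1 ≡ 1  ⇒  (a,b)_2 = -1.
v=11: a=11^0·(≡9), b=11^1·(≡7) mod 11; (9|11)=+1, (7|11)=-1; (−1)^{0·1·5}·(+1)^1·(-1)^0 = +1.
v=5: a=5^2·(≡2), b=5^6·(≡4) mod 5; (2|5)=-1, (4|5)=+1; (−1)^{2·6·2}·(-1)^6·(+1)^2 = +1.
|Ram(3, -19734)| = 2, even; anisotropic at {2, 3}.

[2, 3]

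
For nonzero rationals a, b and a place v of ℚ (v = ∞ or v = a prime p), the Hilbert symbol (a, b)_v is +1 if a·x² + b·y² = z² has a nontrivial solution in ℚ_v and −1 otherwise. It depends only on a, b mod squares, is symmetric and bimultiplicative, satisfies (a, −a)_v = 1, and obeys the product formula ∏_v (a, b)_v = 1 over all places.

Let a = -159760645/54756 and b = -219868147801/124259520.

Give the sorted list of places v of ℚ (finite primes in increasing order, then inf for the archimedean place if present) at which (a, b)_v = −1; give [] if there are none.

(a, b) ≡ (-1045, -1155) mod (ℚ^×)²; places V = {2, 3, 5, 7, 11, 13, 17, 19, 23, 29, 37, 41, ∞}.
(a,b)_11: α=1, u≡5; β=-1, v≡3 (mod 11); (5|11)=+1, (3|11)=+1; sign (−1)^1·+1^-1·+1^1 = -1.
(a,b)_19: α=1, u≡12; β=2, v≡16 (mod 19); (12|19)=-1, (16|19)=+1; sign (−1)^0·-1^2·+1^1 = +1.
(a,b)_29: α=0, u≡9; β=2, v≡5 (mod 29); (9|29)=+1, (5|29)=+1; sign (−1)^0·+1^2·+1^0 = +1.
(a,b)_17: α=2, u≡16; β=0, v≡4 (mod 17); (16|17)=+1, (4|17)=+1; sign (−1)^0·+1^0·+1^2 = +1.
(a,b)_13: α=-2, u≡5; β=0, v≡11 (mod 13); (5|13)=-1, (11|13)=-1; sign (−1)^0·-1^0·-1^-2 = +1.
(a,b)_7: α=0, u≡6; β=-1, v≡5 (mod 7); (6|7)=-1, (5|7)=-1; sign (−1)^0·-1^-1·-1^0 = -1.
(a,b)_3: α=-4, u≡2; β=-1, v≡2 (mod 3); (2|3)=-1, (2|3)=-1; sign (−1)^0·-1^-1·-1^-4 = -1.
(a,b)_5: α=1, u≡1; β=-1, v≡1 (mod 5); (1|5)=+1, (1|5)=+1; sign (−1)^0·+1^-1·+1^1 = +1.
(a,b)_23: α=2, u≡12; β=2, v≡3 (mod 23); (12|23)=+1, (3|23)=+1; sign (−1)^0·+1^2·+1^2 = +1.
(a,b)_2: α=-2, β=-6; u≡3, v≡5 (mod 8); ε(u)ε(v)=1·0, αω(v)=-2·1, βω(u)=-6·1; sum ≡ 0  ⇒  +1.
(a,b)_41: α=0, u≡33; β=-2, v≡17 (mod 41); (33|41)=+1, (17|41)=-1; sign (−1)^0·+1^-2·-1^0 = +1.
(a,b)_37: α=0, u≡21; β=2, v≡8 (mod 37); (21|37)=+1, (8|37)=-1; sign (−1)^0·+1^2·-1^0 = +1.
(a,b)_∞: sgn(-1045)=−, sgn(-1155)=−, so -1.
|Ram(-1045, -1155)| = 4, even; anisotropic at {3, 7, 11, ∞}.

[3, 7, 11, inf]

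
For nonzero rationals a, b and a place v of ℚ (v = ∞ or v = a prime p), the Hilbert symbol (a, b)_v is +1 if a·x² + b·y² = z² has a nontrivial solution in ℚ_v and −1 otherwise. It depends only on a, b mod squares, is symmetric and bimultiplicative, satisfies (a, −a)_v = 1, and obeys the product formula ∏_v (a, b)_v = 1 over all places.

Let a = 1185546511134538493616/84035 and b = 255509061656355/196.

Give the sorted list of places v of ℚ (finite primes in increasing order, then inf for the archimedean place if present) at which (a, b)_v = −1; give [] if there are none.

(a, b) ≡ (810985, 88595) mod (ℚ^×)²; places V = {2, 3, 5, 7, 13, 17, 29, 47, ∞}.
(a,b)_5: α=-1, u≡3; β=1, v≡1 (mod 5); (3|5)=-1, (1|5)=+1; sign (−1)^0·-1^1·+1^-1 = -1.
(a,b)_17: α=3, u≡6; β=2, v≡8 (mod 17); (6|17)=-1, (8|17)=+1; sign (−1)^0·-1^2·+1^3 = +1.
(a,b)_47: α=1, u≡36; β=1, v≡38 (mod 47); (36|47)=+1, (38|47)=-1; sign (−1)^1·+1^1·-1^1 = +1.
(a,b)_2: α=4, β=-2; u≡1, v≡3 (mod 8); ε(u)ε(v)=0·1, αω(v)=4·1, βω(u)=-2·0; sum ≡ 0  ⇒  +1.
(a,b)_∞: sgn(810985)=+, sgn(88595)=+, so +1.
(a,b)_3: α=18, u≡1; β=10, v≡2 (mod 3); (1|3)=+1, (2|3)=-1; sign (−1)^0·+1^10·-1^18 = +1.
(a,b)_13: α=4, u≡2; β=3, v≡1 (mod 13); (2|13)=-1, (1|13)=+1; sign (−1)^0·-1^3·+1^4 = -1.
(a,b)_7: α=-5, u≡5; β=-2, v≡6 (mod 7); (5|7)=-1, (6|7)=-1; sign (−1)^0·-1^-2·-1^-5 = -1.
(a,b)_29: α=1, u≡13; β=1, v≡14 (mod 29); (13|29)=+1, (14|29)=-1; sign (−1)^0·+1^1·-1^1 = -1.
Ram(810985, 88595) = {5, 7, 13, 29}; no ℚ_5-point on the conic.

[5, 7, 13, 29]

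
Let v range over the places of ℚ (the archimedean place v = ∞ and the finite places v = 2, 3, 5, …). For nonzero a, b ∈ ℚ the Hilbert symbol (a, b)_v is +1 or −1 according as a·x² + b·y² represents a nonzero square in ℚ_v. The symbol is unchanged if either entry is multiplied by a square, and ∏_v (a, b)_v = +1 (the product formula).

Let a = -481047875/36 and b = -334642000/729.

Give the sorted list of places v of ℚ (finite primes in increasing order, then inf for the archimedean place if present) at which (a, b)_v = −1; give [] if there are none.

[5, 7, 11, 23, 53, inf]

(a, b) ≡ (-19241915, -836605) mod (ℚ^×)²; places V = {2, 3, 5, 7, 11, 23, 41, 53, ∞}.
(a,b)_5: α=3, u≡2; β=3, v≡1 (mod 5); (2|5)=-1, (1|5)=+1; sign (−1)^0·-1^3·+1^3 = -1.
(a,b)_3: α=-2, u≡1; β=-6, v≡2 (mod 3); (1|3)=+1, (2|3)=-1; sign (−1)^0·+1^-6·-1^-2 = +1.
(a,b)_∞: sgn(-19241915)=−, sgn(-836605)=−, so -1.
(a,b)_41: α=1, u≡22; β=1, v≡19 (mod 41); (22|41)=-1, (19|41)=-1; sign (−1)^0·-1^1·-1^1 = +1.
(a,b)_2: α=-2, β=4; u≡5, v≡3 (mod 8); ε(u)ε(v)=0·1, αω(v)=-2·1, βω(u)=4·1; sum ≡ 0  ⇒  +1.
(a,b)_53: α=1, u≡51; β=1, v≡37 (mod 53); (51|53)=-1, (37|53)=+1; sign (−1)^0·-1^1·+1^1 = -1.
(a,b)_23: α=1, u≡19; β=0, v≡17 (mod 23); (19|23)=-1, (17|23)=-1; sign (−1)^0·-1^0·-1^1 = -1.
(a,b)_11: α=1, u≡10; β=1, v≡6 (mod 11); (10|11)=-1, (6|11)=-1; sign (−1)^1·-1^1·-1^1 = -1.
(a,b)_7: α=1, u≡3; β=1, v≡3 (mod 7); (3|7)=-1, (3|7)=-1; sign (−1)^1·-1^1·-1^1 = -1.
(-19241915, -836605 / ℚ) ramifies at {5, 7, 11, 23, 53, ∞}: a division algebra.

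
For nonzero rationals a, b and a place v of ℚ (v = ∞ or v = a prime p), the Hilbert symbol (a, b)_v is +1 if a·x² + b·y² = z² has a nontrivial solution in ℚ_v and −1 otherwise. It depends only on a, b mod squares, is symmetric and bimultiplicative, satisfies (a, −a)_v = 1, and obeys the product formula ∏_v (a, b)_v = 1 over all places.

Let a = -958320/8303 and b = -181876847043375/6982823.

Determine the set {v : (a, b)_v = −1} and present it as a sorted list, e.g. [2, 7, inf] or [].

[2, 5, 17, inf]

(a, b) ≡ (-1265, -21505) mod (ℚ^×)²; places V = {2, 3, 5, 11, 17, 19, 23, 29, ∞}.
(a,b)_11: α=3, u≡8; β=5, v≡4 (mod 11); (8|11)=-1, (4|11)=+1; sign (−1)^1·-1^5·+1^3 = +1.
(a,b)_23: α=-1, u≡20; β=-1, v≡3 (mod 23); (20|23)=-1, (3|23)=+1; sign (−1)^1·-1^-1·+1^-1 = +1.
(a,b)_19: α=-2, u≡10; β=-2, v≡3 (mod 19); (10|19)=-1, (3|19)=-1; sign (−1)^0·-1^-2·-1^-2 = +1.
(a,b)_5: α=1, u≡2; β=3, v≡1 (mod 5); (2|5)=-1, (1|5)=+1; sign (−1)^0·-1^3·+1^1 = -1.
(a,b)_3: α=2, u≡1; β=12, v≡2 (mod 3); (1|3)=+1, (2|3)=-1; sign (−1)^0·+1^12·-1^2 = +1.
(a,b)_17: α=0, u≡3; β=1, v≡3 (mod 17); (3|17)=-1, (3|17)=-1; sign (−1)^0·-1^1·-1^0 = -1.
(a,b)_29: α=0, u≡8; β=-2, v≡20 (mod 29); (8|29)=-1, (20|29)=+1; sign (−1)^0·-1^-2·+1^0 = +1.
(a,b)_2: α=4, β=0; u≡7, v≡7 (mod 8); ε(u)ε(v)=1·1, αω(v)=4·0, βω(u)=0·0; sum ≡ 1  ⇒  -1.
(a,b)_∞: sgn(-1265)=−, sgn(-21505)=−, so -1.
(-1265, -21505 / ℚ) ramifies at {2, 5, 17, ∞}: a division algebra.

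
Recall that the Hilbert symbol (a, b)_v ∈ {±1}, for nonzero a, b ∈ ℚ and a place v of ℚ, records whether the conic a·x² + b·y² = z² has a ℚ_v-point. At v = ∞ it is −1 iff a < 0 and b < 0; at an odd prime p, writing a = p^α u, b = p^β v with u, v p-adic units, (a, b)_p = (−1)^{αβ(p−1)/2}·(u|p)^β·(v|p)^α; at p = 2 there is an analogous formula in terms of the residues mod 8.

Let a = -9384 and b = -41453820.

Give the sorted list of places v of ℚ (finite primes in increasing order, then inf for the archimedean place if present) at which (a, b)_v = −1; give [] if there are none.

Mod squares: a ≡ -2346, b ≡ -1151495. Check v ∈ {∞, 2, 3, 5, 17, 19, 23, 31}.
v=∞: -2346 < 0 and -1151495 < 0  ⇒  (a,b)_∞ = -1.
v=19: a=19^0·(≡2), b=19^1·(≡9) mod 19; (2|19)=-1, (9|19)=+1; (−1)^{0·1·9}·(-1)^1·(+1)^0 = -1.
v=2: v_2(a)=3, v_2(b)=2; units ≡ 3, 1 (mod 8); ε·ε+αω+βω = 1·0+3·0+2·1 ≡ 0  ⇒  (a,b)_2 = +1.
v=17: a=17^1·(≡9), b=17^1·(≡3) mod 17; (9|17)=+1, (3|17)=-1; (−1)^{1·1·8}·(+1)^1·(-1)^1 = -1.
v=31: a=31^0·(≡9), b=31^1·(≡27) mod 31; (9|31)=+1, (27|31)=-1; (−1)^{0·1·15}·(+1)^1·(-1)^0 = +1.
v=23: a=23^1·(≡6), b=23^1·(≡9) mod 23; (6|23)=+1, (9|23)=+1; (−1)^{1·1·11}·(+1)^1·(+1)^1 = -1.
v=3: a=3^1·(≡1), b=3^2·(≡1) mod 3; (1|3)=+1, (1|3)=+1; (−1)^{1·2·1}·(+1)^2·(+1)^1 = +1.
v=5: a=5^0·(≡1), b=5^1·(≡1) mod 5; (1|5)=+1, (1|5)=+1; (−1)^{0·1·2}·(+1)^1·(+1)^0 = +1.
Ram(-2346, -1151495) = {17, 19, 23, ∞}; no ℚ_17-point on the conic.

[17, 19, 23, inf]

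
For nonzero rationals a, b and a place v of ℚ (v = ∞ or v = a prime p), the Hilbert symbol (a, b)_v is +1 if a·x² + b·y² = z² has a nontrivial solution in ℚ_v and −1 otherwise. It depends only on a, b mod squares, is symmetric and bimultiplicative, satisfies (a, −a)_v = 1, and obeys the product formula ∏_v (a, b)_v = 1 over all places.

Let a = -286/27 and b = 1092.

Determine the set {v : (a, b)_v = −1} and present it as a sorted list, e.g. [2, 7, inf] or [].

(a, b) ≡ (-858, 273) mod (ℚ^×)²; places V = {2, 3, 7, 11, 13, ∞}.
(a,b)_2: α=1, β=2; u≡3, v≡1 (mod 8); ε(u)ε(v)=1·0, αω(v)=1·0, βω(u)=2·1; sum ≡ 0  ⇒  +1.
(a,b)_11: α=1, u≡8; β=0, v≡3 (mod 11); (8|11)=-1, (3|11)=+1; sign (−1)^0·-1^0·+1^1 = +1.
(a,b)_7: α=0, u≡6; β=1, v≡2 (mod 7); (6|7)=-1, (2|7)=+1; sign (−1)^0·-1^1·+1^0 = -1.
(a,b)_3: α=-3, u≡2; β=1, v≡1 (mod 3); (2|3)=-1, (1|3)=+1; sign (−1)^1·-1^1·+1^-3 = +1.
(a,b)_∞: sgn(-858)=−, sgn(273)=+, so +1.
(a,b)_13: α=1, u≡4; β=1, v≡6 (mod 13); (4|13)=+1, (6|13)=-1; sign (−1)^0·+1^1·-1^1 = -1.
Ram(-858, 273) = {7, 13}; no ℚ_7-point on the conic.

[7, 13]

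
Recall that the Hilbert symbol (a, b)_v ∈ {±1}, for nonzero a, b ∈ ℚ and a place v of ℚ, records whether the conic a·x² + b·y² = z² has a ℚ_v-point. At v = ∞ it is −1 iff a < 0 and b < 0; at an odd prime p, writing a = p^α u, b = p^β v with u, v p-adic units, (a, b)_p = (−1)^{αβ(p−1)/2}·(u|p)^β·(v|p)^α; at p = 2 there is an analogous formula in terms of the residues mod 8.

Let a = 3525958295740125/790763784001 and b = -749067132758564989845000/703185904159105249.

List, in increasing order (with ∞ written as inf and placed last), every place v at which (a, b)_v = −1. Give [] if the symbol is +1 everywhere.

[2, 5, 7, 17]

(a, b) ≡ (5, -131138) mod (ℚ^×)²; places V = {2, 3, 5, 7, 17, 19, 23, 29, 41, ∞}.
(a,b)_29: α=2, u≡22; β=3, v≡21 (mod 29); (22|29)=+1, (21|29)=-1; sign (−1)^0·+1^3·-1^2 = +1.
(a,b)_19: α=2, u≡6; β=3, v≡14 (mod 19); (6|19)=+1, (14|19)=-1; sign (−1)^0·+1^3·-1^2 = +1.
(a,b)_3: α=8, u≡2; β=12, v≡1 (mod 3); (2|3)=-1, (1|3)=+1; sign (−1)^0·-1^12·+1^8 = +1.
(a,b)_41: α=-4, u≡33; β=-6, v≡21 (mod 41); (33|41)=+1, (21|41)=+1; sign (−1)^0·+1^-6·+1^-4 = +1.
(a,b)_2: α=0, β=3; u≡5, v≡7 (mod 8); ε(u)ε(v)=0·1, αω(v)=0·0, βω(u)=3·1; sum ≡ 1  ⇒  -1.
(a,b)_17: α=2, u≡7; β=3, v≡16 (mod 17); (7|17)=-1, (16|17)=+1; sign (−1)^0·-1^3·+1^2 = -1.
(a,b)_23: α=-4, u≡10; β=-6, v≡9 (mod 23); (10|23)=-1, (9|23)=+1; sign (−1)^0·-1^-6·+1^-4 = +1.
(a,b)_∞: sgn(5)=+, sgn(-131138)=−, so +1.
(a,b)_7: α=2, u≡6; β=3, v≡5 (mod 7); (6|7)=-1, (5|7)=-1; sign (−1)^0·-1^3·-1^2 = -1.
(a,b)_5: α=3, u≡1; β=4, v≡2 (mod 5); (1|5)=+1, (2|5)=-1; sign (−1)^0·+1^4·-1^3 = -1.
|Ram(5, -131138)| = 4, even; anisotropic at {2, 5, 7, 17}.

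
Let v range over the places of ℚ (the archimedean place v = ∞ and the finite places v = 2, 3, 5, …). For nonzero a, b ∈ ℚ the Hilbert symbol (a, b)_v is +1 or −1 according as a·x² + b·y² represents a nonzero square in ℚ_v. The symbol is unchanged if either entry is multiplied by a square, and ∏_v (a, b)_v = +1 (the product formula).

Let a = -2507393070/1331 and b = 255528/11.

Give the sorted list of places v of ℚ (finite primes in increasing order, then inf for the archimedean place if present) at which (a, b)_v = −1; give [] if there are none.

[5, 7, 11, 13, 17, 29]

(a, b) ≡ (-340510170, 462) mod (ℚ^×)²; places V = {2, 3, 5, 7, 11, 13, 17, 23, 29, ∞}.
(a,b)_13: α=1, u≡12; β=2, v≡11 (mod 13); (12|13)=+1, (11|13)=-1; sign (−1)^0·+1^2·-1^1 = -1.
(a,b)_∞: sgn(-340510170)=−, sgn(462)=+, so +1.
(a,b)_23: α=1, u≡19; β=0, v≡4 (mod 23); (19|23)=-1, (4|23)=+1; sign (−1)^0·-1^0·+1^1 = +1.
(a,b)_11: α=-3, u≡5; β=-1, v≡9 (mod 11); (5|11)=+1, (9|11)=+1; sign (−1)^1·+1^-1·+1^-3 = -1.
(a,b)_2: α=1, β=3; u≡3, v≡7 (mod 8); ε(u)ε(v)=1·1, αω(v)=1·0, βω(u)=3·1; sum ≡ 0  ⇒  +1.
(a,b)_5: α=1, u≡1; β=0, v≡3 (mod 5); (1|5)=+1, (3|5)=-1; sign (−1)^0·+1^0·-1^1 = -1.
(a,b)_29: α=1, u≡4; β=0, v≡14 (mod 29); (4|29)=+1, (14|29)=-1; sign (−1)^0·+1^0·-1^1 = -1.
(a,b)_17: α=1, u≡15; β=0, v≡14 (mod 17); (15|17)=+1, (14|17)=-1; sign (−1)^0·+1^0·-1^1 = -1.
(a,b)_7: α=1, u≡6; β=1, v≡5 (mod 7); (6|7)=-1, (5|7)=-1; sign (−1)^1·-1^1·-1^1 = -1.
(a,b)_3: α=5, u≡2; β=3, v≡1 (mod 3); (2|3)=-1, (1|3)=+1; sign (−1)^1·-1^3·+1^5 = +1.
|Ram(-340510170, 462)| = 6, even; anisotropic at {5, 7, 11, 13, 17, 29}.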